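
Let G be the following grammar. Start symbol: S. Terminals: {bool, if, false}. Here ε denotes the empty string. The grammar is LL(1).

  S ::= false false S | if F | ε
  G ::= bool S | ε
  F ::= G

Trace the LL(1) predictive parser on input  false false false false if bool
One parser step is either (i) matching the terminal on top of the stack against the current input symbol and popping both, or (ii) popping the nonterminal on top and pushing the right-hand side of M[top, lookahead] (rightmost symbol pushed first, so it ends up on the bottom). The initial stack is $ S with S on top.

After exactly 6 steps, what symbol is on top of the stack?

     Stack            Input                              Action
  1  $ S              false false false false if bool $  expand S ::= false false S
  2  $ S false false  false false false false if bool $  match false
  3  $ S false        false false false if bool $        match false
  4  $ S              false false if bool $              expand S ::= false false S
  5  $ S false false  false false if bool $              match false
  6  $ S false        false if bool $                    match false
Stack after step 6: $ S (top = S).

S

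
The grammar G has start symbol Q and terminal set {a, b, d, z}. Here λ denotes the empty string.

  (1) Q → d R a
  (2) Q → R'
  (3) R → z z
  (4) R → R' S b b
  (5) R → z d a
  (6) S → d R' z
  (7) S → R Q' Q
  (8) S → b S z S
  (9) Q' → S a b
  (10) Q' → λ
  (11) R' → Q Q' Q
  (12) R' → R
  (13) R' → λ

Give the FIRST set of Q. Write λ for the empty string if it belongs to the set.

FIRST(Q) = {λ, b, d, z}  (via R')
FIRST(R) = {b, d, z}  (via R' S b b)
FIRST(S) = {b, d, z}  (via R Q' Q)
FIRST(Q') = {λ, b, d, z}  (via S a b)
FIRST(R') = {λ, b, d, z}  (via Q Q' Q, R)

{λ, b, d, z}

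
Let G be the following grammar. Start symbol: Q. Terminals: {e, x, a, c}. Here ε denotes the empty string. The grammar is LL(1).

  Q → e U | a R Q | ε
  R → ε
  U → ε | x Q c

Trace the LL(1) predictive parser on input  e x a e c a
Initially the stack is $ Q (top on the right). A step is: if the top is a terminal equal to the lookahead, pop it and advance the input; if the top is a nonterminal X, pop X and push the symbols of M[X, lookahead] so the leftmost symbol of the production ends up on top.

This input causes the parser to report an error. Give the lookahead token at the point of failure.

      Stack      Input          Action
   1  $ Q        e x a e c a $  expand Q → e U
   2  $ U e      e x a e c a $  match e
   3  $ U        x a e c a $    expand U → x Q c
   4  $ c Q x    x a e c a $    match x
   5  $ c Q      a e c a $      expand Q → a R Q
   6  $ c Q R a  a e c a $      match a
   7  $ c Q R    e c a $        expand R → ε
   8  $ c Q      e c a $        expand Q → e U
   9  $ c U e    e c a $        match e
  10  $ c U      c a $          expand U → ε
  11  $ c        c a $          match c
  12  $          a $            error: stack empty but input remains

a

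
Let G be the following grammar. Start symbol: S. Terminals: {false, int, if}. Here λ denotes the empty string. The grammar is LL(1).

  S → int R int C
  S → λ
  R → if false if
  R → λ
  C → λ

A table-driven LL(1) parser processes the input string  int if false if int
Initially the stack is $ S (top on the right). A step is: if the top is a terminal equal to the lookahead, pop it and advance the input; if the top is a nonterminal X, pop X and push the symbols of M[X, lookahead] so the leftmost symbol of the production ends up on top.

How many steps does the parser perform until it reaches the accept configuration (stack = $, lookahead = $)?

     Stack                Input                  Action
  1  $ S                  int if false if int $  expand S → int R int C
  2  $ C int R int        int if false if int $  match int
  3  $ C int R            if false if int $      expand R → if false if
  4  $ C int if false if  if false if int $      match if
  5  $ C int if false     false if int $         match false
  6  $ C int if           if int $               match if
  7  $ C int              int $                  match int
  8  $ C                  $                      expand C → λ
Accept reached after 8 steps.

8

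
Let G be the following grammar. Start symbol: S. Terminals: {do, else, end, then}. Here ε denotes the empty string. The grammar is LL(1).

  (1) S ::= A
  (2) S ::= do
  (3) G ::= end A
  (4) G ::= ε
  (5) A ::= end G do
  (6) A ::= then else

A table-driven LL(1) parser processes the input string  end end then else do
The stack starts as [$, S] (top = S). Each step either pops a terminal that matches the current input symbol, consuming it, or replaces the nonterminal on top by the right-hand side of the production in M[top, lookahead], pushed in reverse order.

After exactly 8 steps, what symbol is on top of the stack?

step 1: stack=$ S  input=end end then else do $  — expand S ::= A
step 2: stack=$ A  input=end end then else do $  — expand A ::= end G do
step 3: stack=$ do G end  input=end end then else do $  — match end
step 4: stack=$ do G  input=end then else do $  — expand G ::= end A
step 5: stack=$ do A end  input=end then else do $  — match end
step 6: stack=$ do A  input=then else do $  — expand A ::= then else
step 7: stack=$ do else then  input=then else do $  — match then
step 8: stack=$ do else  input=else do $  — match else
Stack after step 8: $ do (top = do).

do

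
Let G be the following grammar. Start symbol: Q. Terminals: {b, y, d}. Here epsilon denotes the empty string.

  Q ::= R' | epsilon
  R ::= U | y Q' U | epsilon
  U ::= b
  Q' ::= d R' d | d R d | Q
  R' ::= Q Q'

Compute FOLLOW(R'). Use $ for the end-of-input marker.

{$, b, d}

FIRST(U): from U::=b we get {b}. So FIRST(U) = {b}.
FIRST(R): from R::=U we get {b}; from R::=y Q' U we get {y}; from R::=epsilon we get {epsilon}. So FIRST(R) = {epsilon, b, y}.
FIRST(Q): from Q::=R' we get {epsilon, d}; from Q::=epsilon we get {epsilon}. So FIRST(Q) = {epsilon, d}.
FIRST(Q'): from Q'::=d R' d we get {d}; from Q'::=d R d we get {d}; from Q'::=Q we get {epsilon, d}. So FIRST(Q') = {epsilon, d}.
FIRST(R'): from R'::=Q Q' we get {epsilon, d}. So FIRST(R') = {epsilon, d}.
FOLLOW(Q) includes $ since Q is the start symbol.
FOLLOW(R): in Q'::=d R d, R is followed by d with FIRST {d}. Thus FOLLOW(R) = {d}.
FOLLOW(U): in R::=U, the suffix after U is empty, so FOLLOW(U) ⊇ FOLLOW(R) = {d}; in R::=y Q' U, the suffix after U is empty, so FOLLOW(U) ⊇ FOLLOW(R) = {d}. Thus FOLLOW(U) = {d}.
FOLLOW(Q): in Q'::=Q, the suffix after Q is empty, so FOLLOW(Q) ⊇ FOLLOW(Q') = {$, b, d}; in R'::=Q Q', Q is followed by Q' with FIRST {epsilon, d}; in R'::=Q Q', the suffix after Q is nullable, so FOLLOW(Q) ⊇ FOLLOW(R') = {$, b, d}. Thus FOLLOW(Q) = {$, b, d}.
FOLLOW(R'): in Q::=R', the suffix after R' is empty, so FOLLOW(R') ⊇ FOLLOW(Q) = {$, b, d}; in Q'::=d R' d, R' is followed by d with FIRST {d}. Thus FOLLOW(R') = {$, b, d}.
FOLLOW(Q'): in R::=y Q' U, Q' is followed by U with FIRST {b}; in R'::=Q Q', the suffix after Q' is empty, so FOLLOW(Q') ⊇ FOLLOW(R') = {$, b, d}. Thus FOLLOW(Q') = {$, b, d}.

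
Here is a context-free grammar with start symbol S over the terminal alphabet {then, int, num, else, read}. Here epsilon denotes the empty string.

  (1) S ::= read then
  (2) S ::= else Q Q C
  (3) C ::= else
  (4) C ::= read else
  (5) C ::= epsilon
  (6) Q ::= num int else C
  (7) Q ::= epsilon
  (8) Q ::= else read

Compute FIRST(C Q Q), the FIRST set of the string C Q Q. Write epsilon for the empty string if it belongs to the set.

FIRST(S) = {else, read}
FIRST(C) = {epsilon, else, read}
FIRST(Q) = {epsilon, else, num}
FIRST(C Q Q): take FIRST of each symbol in turn, carrying on past any symbol whose FIRST contains epsilon; result {epsilon, else, num, read}.

{epsilon, else, num, read}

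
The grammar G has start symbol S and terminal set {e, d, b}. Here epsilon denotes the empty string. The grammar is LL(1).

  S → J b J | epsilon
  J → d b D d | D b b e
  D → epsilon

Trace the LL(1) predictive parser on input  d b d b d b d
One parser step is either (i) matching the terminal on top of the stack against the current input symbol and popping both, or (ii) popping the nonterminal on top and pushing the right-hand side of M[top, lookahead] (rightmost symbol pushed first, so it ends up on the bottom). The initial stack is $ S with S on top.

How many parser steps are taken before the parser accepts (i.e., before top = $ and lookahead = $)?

      Stack          Input            Action
   1  $ S            d b d b d b d $  expand S → J b J
   2  $ J b J        d b d b d b d $  expand J → d b D d
   3  $ J b d D b d  d b d b d b d $  match d
   4  $ J b d D b    b d b d b d $    match b
   5  $ J b d D      d b d b d $      expand D → epsilon
   6  $ J b d        d b d b d $      match d
   7  $ J b          b d b d $        match b
   8  $ J            d b d $          expand J → d b D d
   9  $ d D b d      d b d $          match d
  10  $ d D b        b d $            match b
  11  $ d D          d $              expand D → epsilon
  12  $ d            d $              match d
Accept reached after 12 steps.

12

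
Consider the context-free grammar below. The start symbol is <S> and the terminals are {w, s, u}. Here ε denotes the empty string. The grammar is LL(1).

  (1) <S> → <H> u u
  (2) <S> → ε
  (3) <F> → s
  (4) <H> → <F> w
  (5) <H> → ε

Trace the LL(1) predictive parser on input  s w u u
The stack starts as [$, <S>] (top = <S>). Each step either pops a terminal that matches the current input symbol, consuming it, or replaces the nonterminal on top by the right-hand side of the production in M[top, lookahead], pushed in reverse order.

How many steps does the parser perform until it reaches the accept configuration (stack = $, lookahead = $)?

step 1: stack=$ <S>  input=s w u u $  — expand <S> → <H> u u
step 2: stack=$ u u <H>  input=s w u u $  — expand <H> → <F> w
step 3: stack=$ u u w <F>  input=s w u u $  — expand <F> → s
step 4: stack=$ u u w s  input=s w u u $  — match s
step 5: stack=$ u u w  input=w u u $  — match w
step 6: stack=$ u u  input=u u $  — match u
step 7: stack=$ u  input=u $  — match u
Accept reached after 7 steps.

7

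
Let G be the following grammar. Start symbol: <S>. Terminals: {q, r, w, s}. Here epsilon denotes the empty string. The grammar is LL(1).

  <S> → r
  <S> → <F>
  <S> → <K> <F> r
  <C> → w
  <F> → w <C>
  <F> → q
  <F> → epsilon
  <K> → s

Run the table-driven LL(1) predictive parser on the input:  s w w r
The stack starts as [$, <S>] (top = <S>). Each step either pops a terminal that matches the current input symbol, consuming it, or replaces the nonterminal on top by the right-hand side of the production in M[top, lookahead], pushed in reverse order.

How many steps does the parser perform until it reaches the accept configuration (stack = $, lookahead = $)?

step 1: stack=$ <S>  input=s w w r $  — expand <S> → <K> <F> r
step 2: stack=$ r <F> <K>  input=s w w r $  — expand <K> → s
step 3: stack=$ r <F> s  input=s w w r $  — match s
step 4: stack=$ r <F>  input=w w r $  — expand <F> → w <C>
step 5: stack=$ r <C> w  input=w w r $  — match w
step 6: stack=$ r <C>  input=w r $  — expand <C> → w
step 7: stack=$ r w  input=w r $  — match w
step 8: stack=$ r  input=r $  — match r
Accept reached after 8 steps.

8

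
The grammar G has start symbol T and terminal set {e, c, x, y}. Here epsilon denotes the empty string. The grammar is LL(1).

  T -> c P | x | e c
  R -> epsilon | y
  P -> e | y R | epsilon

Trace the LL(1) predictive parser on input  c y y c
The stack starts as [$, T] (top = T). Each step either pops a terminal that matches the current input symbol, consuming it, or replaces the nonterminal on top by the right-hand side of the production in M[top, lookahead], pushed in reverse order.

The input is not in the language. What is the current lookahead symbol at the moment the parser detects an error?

c

     Stack  Input      Action
  1  $ T    c y y c $  expand T -> c P
  2  $ P c  c y y c $  match c
  3  $ P    y y c $    expand P -> y R
  4  $ R y  y y c $    match y
  5  $ R    y c $      expand R -> y
  6  $ y    y c $      match y
  7  $      c $        error: stack empty but input remains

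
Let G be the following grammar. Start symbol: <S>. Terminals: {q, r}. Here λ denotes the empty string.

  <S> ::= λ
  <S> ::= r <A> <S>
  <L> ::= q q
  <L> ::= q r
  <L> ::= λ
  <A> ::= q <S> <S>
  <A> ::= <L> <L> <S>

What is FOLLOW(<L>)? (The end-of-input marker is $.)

FIRST(<S>) = {λ, r}
FIRST(<L>) = {λ, q}
FIRST(<A>) = {λ, q, r}  (via <L> <L> <S>)
FOLLOW(<S>) includes $ since <S> is the start symbol.
FOLLOW(<S>): in <S>::=r <A> <S>, the suffix after <S> is empty (adds nothing new); in <A>::=q <S> <S> (occurrence 1), <S> is followed by <S> with FIRST {λ, r}; in <A>::=q <S> <S> (occurrence 1), the suffix after <S> is nullable, so FOLLOW(<S>) ⊇ FOLLOW(<A>) = {$, r}; in <A>::=q <S> <S> (occurrence 2), the suffix after <S> is empty, so FOLLOW(<S>) ⊇ FOLLOW(<A>) = {$, r}; in <A>::=<L> <L> <S>, the suffix after <S> is empty, so FOLLOW(<S>) ⊇ FOLLOW(<A>) = {$, r}. Thus FOLLOW(<S>) = {$, r}.
FOLLOW(<A>): in <S>::=r <A> <S>, <A> is followed by <S> with FIRST {λ, r}; in <S>::=r <A> <S>, the suffix after <A> is nullable, so FOLLOW(<A>) ⊇ FOLLOW(<S>) = {$, r}. Thus FOLLOW(<A>) = {$, r}.
FOLLOW(<L>): in <A>::=<L> <L> <S> (occurrence 1), <L> is followed by <L> <S> with FIRST {λ, q, r}; in <A>::=<L> <L> <S> (occurrence 1), the suffix after <L> is nullable, so FOLLOW(<L>) ⊇ FOLLOW(<A>) = {$, r}; in <A>::=<L> <L> <S> (occurrence 2), <L> is followed by <S> with FIRST {λ, r}; in <A>::=<L> <L> <S> (occurrence 2), the suffix after <L> is nullable, so FOLLOW(<L>) ⊇ FOLLOW(<A>) = {$, r}. Thus FOLLOW(<L>) = {$, q, r}.

{$, q, r}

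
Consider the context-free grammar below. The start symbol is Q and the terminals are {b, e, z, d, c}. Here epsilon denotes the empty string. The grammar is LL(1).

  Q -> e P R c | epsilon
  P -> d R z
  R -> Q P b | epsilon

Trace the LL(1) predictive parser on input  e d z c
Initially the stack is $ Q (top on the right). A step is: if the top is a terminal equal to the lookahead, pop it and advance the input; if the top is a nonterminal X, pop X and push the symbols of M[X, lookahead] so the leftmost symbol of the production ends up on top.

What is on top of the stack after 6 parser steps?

R

step 1: stack=$ Q  input=e d z c $  — expand Q -> e P R c
step 2: stack=$ c R P e  input=e d z c $  — match e
step 3: stack=$ c R P  input=d z c $  — expand P -> d R z
step 4: stack=$ c R z R d  input=d z c $  — match d
step 5: stack=$ c R z R  input=z c $  — expand R -> epsilon
step 6: stack=$ c R z  input=z c $  — match z
Stack after step 6: $ c R (top = R).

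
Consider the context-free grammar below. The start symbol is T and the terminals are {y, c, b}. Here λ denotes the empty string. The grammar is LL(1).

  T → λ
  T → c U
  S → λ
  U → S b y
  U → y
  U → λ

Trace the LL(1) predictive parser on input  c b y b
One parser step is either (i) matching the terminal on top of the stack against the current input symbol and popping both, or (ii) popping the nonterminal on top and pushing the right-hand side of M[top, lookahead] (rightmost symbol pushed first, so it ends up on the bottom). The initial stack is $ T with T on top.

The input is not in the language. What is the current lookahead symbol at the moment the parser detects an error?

step 1: stack=$ T  input=c b y b $  — expand T → c U
step 2: stack=$ U c  input=c b y b $  — match c
step 3: stack=$ U  input=b y b $  — expand U → S b y
step 4: stack=$ y b S  input=b y b $  — expand S → λ
step 5: stack=$ y b  input=b y b $  — match b
step 6: stack=$ y  input=y b $  — match y
step 7: stack=$  input=b $  — error: stack empty but input remains

b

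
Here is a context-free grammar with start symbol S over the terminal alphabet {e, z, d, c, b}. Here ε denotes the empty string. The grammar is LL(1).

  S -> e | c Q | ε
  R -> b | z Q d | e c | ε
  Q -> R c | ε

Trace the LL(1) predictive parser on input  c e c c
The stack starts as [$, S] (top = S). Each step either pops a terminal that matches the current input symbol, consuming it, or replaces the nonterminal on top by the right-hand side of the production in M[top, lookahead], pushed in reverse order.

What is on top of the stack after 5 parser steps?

     Stack    Input      Action
  1  $ S      c e c c $  expand S -> c Q
  2  $ Q c    c e c c $  match c
  3  $ Q      e c c $    expand Q -> R c
  4  $ c R    e c c $    expand R -> e c
  5  $ c c e  e c c $    match e
Stack after step 5: $ c c (top = c).

c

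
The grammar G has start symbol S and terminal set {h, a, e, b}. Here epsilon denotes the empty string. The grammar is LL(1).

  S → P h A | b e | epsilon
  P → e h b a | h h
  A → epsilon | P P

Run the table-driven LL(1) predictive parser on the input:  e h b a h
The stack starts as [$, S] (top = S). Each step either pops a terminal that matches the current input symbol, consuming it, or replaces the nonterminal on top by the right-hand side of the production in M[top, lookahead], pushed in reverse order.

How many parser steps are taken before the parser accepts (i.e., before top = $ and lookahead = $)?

8

     Stack          Input        Action
  1  $ S            e h b a h $  expand S → P h A
  2  $ A h P        e h b a h $  expand P → e h b a
  3  $ A h a b h e  e h b a h $  match e
  4  $ A h a b h    h b a h $    match h
  5  $ A h a b      b a h $      match b
  6  $ A h a        a h $        match a
  7  $ A h          h $          match h
  8  $ A            $            expand A → epsilon
Accept reached after 8 steps.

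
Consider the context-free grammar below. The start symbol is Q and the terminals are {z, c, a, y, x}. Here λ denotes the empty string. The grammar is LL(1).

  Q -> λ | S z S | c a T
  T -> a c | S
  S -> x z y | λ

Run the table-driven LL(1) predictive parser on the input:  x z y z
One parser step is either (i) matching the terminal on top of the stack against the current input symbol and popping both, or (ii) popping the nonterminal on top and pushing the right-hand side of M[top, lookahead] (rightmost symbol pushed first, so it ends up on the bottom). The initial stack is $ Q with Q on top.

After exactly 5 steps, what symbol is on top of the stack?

     Stack        Input      Action
  1  $ Q          x z y z $  expand Q -> S z S
  2  $ S z S      x z y z $  expand S -> x z y
  3  $ S z y z x  x z y z $  match x
  4  $ S z y z    z y z $    match z
  5  $ S z y      y z $      match y
Stack after step 5: $ S z (top = z).

z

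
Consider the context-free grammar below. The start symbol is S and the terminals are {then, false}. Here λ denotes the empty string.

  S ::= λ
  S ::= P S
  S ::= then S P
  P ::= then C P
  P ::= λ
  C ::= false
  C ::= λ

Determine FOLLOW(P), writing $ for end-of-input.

{$, then}

FIRST(P): from P::=then C P we get {then}; from P::=λ we get {λ}. So FIRST(P) = {λ, then}.
FIRST(C): from C::=false we get {false}; from C::=λ we get {λ}. So FIRST(C) = {λ, false}.
FIRST(S): from S::=λ we get {λ}; from S::=P S we get {λ, then}; from S::=then S P we get {then}. So FIRST(S) = {λ, then}.
FOLLOW(S) includes $ since S is the start symbol.
FOLLOW(S): in S::=P S, the suffix after S is empty (adds nothing new); in S::=then S P, S is followed by P with FIRST {λ, then}; in S::=then S P, the suffix after S is nullable (adds nothing new). Thus FOLLOW(S) = {$, then}.
FOLLOW(P): in S::=P S, P is followed by S with FIRST {λ, then}; in S::=P S, the suffix after P is nullable, so FOLLOW(P) ⊇ FOLLOW(S) = {$, then}; in S::=then S P, the suffix after P is empty, so FOLLOW(P) ⊇ FOLLOW(S) = {$, then}; in P::=then C P, the suffix after P is empty (adds nothing new). Thus FOLLOW(P) = {$, then}.
FOLLOW(C): in P::=then C P, C is followed by P with FIRST {λ, then}; in P::=then C P, the suffix after C is nullable, so FOLLOW(C) ⊇ FOLLOW(P) = {$, then}. Thus FOLLOW(C) = {$, then}.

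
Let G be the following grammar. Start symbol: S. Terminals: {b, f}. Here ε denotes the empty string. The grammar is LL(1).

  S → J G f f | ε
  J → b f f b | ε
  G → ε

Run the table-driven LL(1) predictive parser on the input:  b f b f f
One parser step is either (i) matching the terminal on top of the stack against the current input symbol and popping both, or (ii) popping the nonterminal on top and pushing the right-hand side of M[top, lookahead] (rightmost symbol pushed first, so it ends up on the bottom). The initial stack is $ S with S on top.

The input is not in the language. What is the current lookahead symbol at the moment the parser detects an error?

b

step 1: stack=$ S  input=b f b f f $  — expand S → J G f f
step 2: stack=$ f f G J  input=b f b f f $  — expand J → b f f b
step 3: stack=$ f f G b f f b  input=b f b f f $  — match b
step 4: stack=$ f f G b f f  input=f b f f $  — match f
step 5: stack=$ f f G b f  input=b f f $  — error: top is terminal f but lookahead is b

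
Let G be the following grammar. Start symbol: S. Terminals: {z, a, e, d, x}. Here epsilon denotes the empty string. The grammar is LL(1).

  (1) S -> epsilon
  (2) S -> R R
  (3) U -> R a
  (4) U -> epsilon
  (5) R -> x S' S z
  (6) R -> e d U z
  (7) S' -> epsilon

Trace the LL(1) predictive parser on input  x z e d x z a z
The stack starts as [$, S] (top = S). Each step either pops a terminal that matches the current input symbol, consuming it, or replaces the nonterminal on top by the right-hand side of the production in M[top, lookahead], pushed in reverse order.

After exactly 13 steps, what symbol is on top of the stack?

step 1: stack=$ S  input=x z e d x z a z $  — expand S -> R R
step 2: stack=$ R R  input=x z e d x z a z $  — expand R -> x S' S z
step 3: stack=$ R z S S' x  input=x z e d x z a z $  — match x
step 4: stack=$ R z S S'  input=z e d x z a z $  — expand S' -> epsilon
step 5: stack=$ R z S  input=z e d x z a z $  — expand S -> epsilon
step 6: stack=$ R z  input=z e d x z a z $  — match z
step 7: stack=$ R  input=e d x z a z $  — expand R -> e d U z
step 8: stack=$ z U d e  input=e d x z a z $  — match e
step 9: stack=$ z U d  input=d x z a z $  — match d
step 10: stack=$ z U  input=x z a z $  — expand U -> R a
step 11: stack=$ z a R  input=x z a z $  — expand R -> x S' S z
step 12: stack=$ z a z S S' x  input=x z a z $  — match x
step 13: stack=$ z a z S S'  input=z a z $  — expand S' -> epsilon
Stack after step 13: $ z a z S (top = S).

S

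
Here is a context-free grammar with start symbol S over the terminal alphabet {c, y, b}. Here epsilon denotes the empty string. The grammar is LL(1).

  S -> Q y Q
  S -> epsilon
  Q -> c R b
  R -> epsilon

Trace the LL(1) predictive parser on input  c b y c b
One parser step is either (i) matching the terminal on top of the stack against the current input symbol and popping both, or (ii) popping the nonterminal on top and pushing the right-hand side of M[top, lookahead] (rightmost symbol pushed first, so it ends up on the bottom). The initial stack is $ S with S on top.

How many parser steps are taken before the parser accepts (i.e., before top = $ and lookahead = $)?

10

      Stack        Input        Action
   1  $ S          c b y c b $  expand S -> Q y Q
   2  $ Q y Q      c b y c b $  expand Q -> c R b
   3  $ Q y b R c  c b y c b $  match c
   4  $ Q y b R    b y c b $    expand R -> epsilon
   5  $ Q y b      b y c b $    match b
   6  $ Q y        y c b $      match y
   7  $ Q          c b $        expand Q -> c R b
   8  $ b R c      c b $        match c
   9  $ b R        b $          expand R -> epsilon
  10  $ b          b $          match b
Accept reached after 10 steps.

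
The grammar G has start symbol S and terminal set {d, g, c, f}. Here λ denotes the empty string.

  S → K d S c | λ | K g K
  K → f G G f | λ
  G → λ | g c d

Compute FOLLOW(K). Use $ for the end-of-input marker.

{$, c, d, g}

FIRST(K): from K→f G G f we get {f}; from K→λ we get {λ}. So FIRST(K) = {λ, f}.
FIRST(G): from G→λ we get {λ}; from G→g c d we get {g}. So FIRST(G) = {λ, g}.
FIRST(S): from S→K d S c we get {d, f}; from S→λ we get {λ}; from S→K g K we get {f, g}. So FIRST(S) = {λ, d, f, g}.
FOLLOW(S) includes $ since S is the start symbol.
FOLLOW(S): in S→K d S c, S is followed by c with FIRST {c}. Thus FOLLOW(S) = {$, c}.
FOLLOW(K): in S→K d S c, K is followed by d S c with FIRST {d}; in S→K g K (occurrence 1), K is followed by g K with FIRST {g}; in S→K g K (occurrence 2), the suffix after K is empty, so FOLLOW(K) ⊇ FOLLOW(S) = {$, c}. Thus FOLLOW(K) = {$, c, d, g}.
FOLLOW(G): in K→f G G f (occurrence 1), G is followed by G f with FIRST {f, g}; in K→f G G f (occurrence 2), G is followed by f with FIRST {f}. Thus FOLLOW(G) = {f, g}.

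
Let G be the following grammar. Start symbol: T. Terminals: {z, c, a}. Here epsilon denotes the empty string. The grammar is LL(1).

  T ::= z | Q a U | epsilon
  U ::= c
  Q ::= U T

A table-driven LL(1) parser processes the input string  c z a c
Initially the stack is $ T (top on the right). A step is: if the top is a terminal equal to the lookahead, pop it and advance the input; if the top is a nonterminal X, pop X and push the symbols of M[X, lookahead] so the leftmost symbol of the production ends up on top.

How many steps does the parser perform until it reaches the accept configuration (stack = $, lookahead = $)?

9

     Stack      Input      Action
  1  $ T        c z a c $  expand T ::= Q a U
  2  $ U a Q    c z a c $  expand Q ::= U T
  3  $ U a T U  c z a c $  expand U ::= c
  4  $ U a T c  c z a c $  match c
  5  $ U a T    z a c $    expand T ::= z
  6  $ U a z    z a c $    match z
  7  $ U a      a c $      match a
  8  $ U        c $        expand U ::= c
  9  $ c        c $        match c
Accept reached after 9 steps.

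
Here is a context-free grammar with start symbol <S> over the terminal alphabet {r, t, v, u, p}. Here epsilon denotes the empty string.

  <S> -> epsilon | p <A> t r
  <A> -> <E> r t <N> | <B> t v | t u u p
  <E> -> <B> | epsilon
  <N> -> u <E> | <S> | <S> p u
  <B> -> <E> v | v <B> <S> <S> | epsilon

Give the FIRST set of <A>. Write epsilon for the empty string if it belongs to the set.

{r, t, v}

FIRST(<S>) = {epsilon, p}
FIRST(<N>) = {epsilon, p, u}  (via <S>, <S> p u)
FIRST(<A>) = {r, t, v}  (via <E> r t <N>, <B> t v)
FIRST(<E>) = {epsilon, v}  (via <B>)
FIRST(<B>) = {epsilon, v}  (via <E> v)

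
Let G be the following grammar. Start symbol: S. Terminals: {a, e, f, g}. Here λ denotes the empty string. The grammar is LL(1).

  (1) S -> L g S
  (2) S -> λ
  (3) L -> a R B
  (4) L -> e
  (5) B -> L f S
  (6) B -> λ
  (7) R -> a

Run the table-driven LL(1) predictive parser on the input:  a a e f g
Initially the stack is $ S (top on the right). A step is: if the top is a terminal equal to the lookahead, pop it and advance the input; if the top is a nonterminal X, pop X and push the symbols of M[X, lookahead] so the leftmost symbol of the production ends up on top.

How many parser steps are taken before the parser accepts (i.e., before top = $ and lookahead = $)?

step 1: stack=$ S  input=a a e f g $  — expand S -> L g S
step 2: stack=$ S g L  input=a a e f g $  — expand L -> a R B
step 3: stack=$ S g B R a  input=a a e f g $  — match a
step 4: stack=$ S g B R  input=a e f g $  — expand R -> a
step 5: stack=$ S g B a  input=a e f g $  — match a
step 6: stack=$ S g B  input=e f g $  — expand B -> L f S
step 7: stack=$ S g S f L  input=e f g $  — expand L -> e
step 8: stack=$ S g S f e  input=e f g $  — match e
step 9: stack=$ S g S f  input=f g $  — match f
step 10: stack=$ S g S  input=g $  — expand S -> λ
step 11: stack=$ S g  input=g $  — match g
step 12: stack=$ S  input=$  — expand S -> λ
Accept reached after 12 steps.

12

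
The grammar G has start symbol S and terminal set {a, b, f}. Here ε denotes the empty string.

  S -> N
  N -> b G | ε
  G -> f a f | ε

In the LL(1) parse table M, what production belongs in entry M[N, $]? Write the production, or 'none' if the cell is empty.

FIRST(N) = {ε, b}
FIRST(G) = {ε, f}
FIRST(S) = {ε, b}  (via N)
FOLLOW(S) includes $ since S is the start symbol.
FOLLOW(S): S appears on no right-hand side. Thus FOLLOW(S) = {$}.
FOLLOW(N): in S->N, the suffix after N is empty, so FOLLOW(N) ⊇ FOLLOW(S) = {$}. Thus FOLLOW(N) = {$}.
For N -> b G: FIRST(b G) = {b}, so it goes in M[N, t] for t ∈ {b}.
For N -> ε: FIRST(ε) = {ε}, so it goes in M[N, t] for t ∈ {}; since ε ∈ FIRST, also for every t ∈ FOLLOW(N) = {$}.

N -> ε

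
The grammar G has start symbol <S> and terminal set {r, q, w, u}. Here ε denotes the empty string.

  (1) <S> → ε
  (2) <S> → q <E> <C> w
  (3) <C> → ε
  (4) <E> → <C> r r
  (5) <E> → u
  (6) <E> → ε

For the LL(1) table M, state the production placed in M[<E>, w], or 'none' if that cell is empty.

<E> → ε

FIRST(<S>) = {ε, q}
FIRST(<C>) = {ε}
FIRST(<E>) = {ε, r, u}  (via <C> r r)
FOLLOW(<S>) includes $ since <S> is the start symbol.
FOLLOW(<E>): in <S>→q <E> <C> w, <E> is followed by <C> w with FIRST {w}. Thus FOLLOW(<E>) = {w}.
For <E> → <C> r r: FIRST(<C> r r) = {r}, so it goes in M[<E>, t] for t ∈ {r}.
For <E> → u: FIRST(u) = {u}, so it goes in M[<E>, t] for t ∈ {u}.
For <E> → ε: FIRST(ε) = {ε}, so it goes in M[<E>, t] for t ∈ {}; since ε ∈ FIRST, also for every t ∈ FOLLOW(<E>) = {w}.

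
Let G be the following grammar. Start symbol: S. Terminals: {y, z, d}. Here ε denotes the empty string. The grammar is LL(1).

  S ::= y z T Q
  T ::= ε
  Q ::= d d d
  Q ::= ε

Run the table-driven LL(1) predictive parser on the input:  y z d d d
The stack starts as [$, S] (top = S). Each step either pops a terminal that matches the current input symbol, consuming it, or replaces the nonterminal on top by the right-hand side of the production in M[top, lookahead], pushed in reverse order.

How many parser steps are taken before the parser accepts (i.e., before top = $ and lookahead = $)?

step 1: stack=$ S  input=y z d d d $  — expand S ::= y z T Q
step 2: stack=$ Q T z y  input=y z d d d $  — match y
step 3: stack=$ Q T z  input=z d d d $  — match z
step 4: stack=$ Q T  input=d d d $  — expand T ::= ε
step 5: stack=$ Q  input=d d d $  — expand Q ::= d d d
step 6: stack=$ d d d  input=d d d $  — match d
step 7: stack=$ d d  input=d d $  — match d
step 8: stack=$ d  input=d $  — match d
Accept reached after 8 steps.

8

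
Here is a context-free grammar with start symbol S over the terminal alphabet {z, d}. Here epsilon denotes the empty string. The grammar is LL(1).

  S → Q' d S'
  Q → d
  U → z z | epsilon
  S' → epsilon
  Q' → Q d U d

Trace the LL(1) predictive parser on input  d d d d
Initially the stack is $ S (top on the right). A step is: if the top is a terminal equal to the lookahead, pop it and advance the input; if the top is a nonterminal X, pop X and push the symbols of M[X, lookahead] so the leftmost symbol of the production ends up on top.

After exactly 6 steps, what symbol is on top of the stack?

d

     Stack           Input      Action
  1  $ S             d d d d $  expand S → Q' d S'
  2  $ S' d Q'       d d d d $  expand Q' → Q d U d
  3  $ S' d d U d Q  d d d d $  expand Q → d
  4  $ S' d d U d d  d d d d $  match d
  5  $ S' d d U d    d d d $    match d
  6  $ S' d d U      d d $      expand U → epsilon
Stack after step 6: $ S' d d (top = d).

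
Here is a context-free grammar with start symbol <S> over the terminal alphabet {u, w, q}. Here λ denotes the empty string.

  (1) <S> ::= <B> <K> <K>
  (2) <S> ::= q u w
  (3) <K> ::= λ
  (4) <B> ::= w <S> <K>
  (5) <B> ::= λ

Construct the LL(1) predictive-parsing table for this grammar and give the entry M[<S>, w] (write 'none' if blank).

FIRST(<K>) = {λ}
FIRST(<B>) = {λ, w}
FIRST(<S>) = {λ, q, w}  (via <B> <K> <K>)
FOLLOW(<S>) includes $ since <S> is the start symbol.
FOLLOW(<S>): in <B>::=w <S> <K>, <S> is followed by <K> with FIRST {λ}; in <B>::=w <S> <K>, the suffix after <S> is nullable, so FOLLOW(<S>) ⊇ FOLLOW(<B>) = {$}. Thus FOLLOW(<S>) = {$}.
FOLLOW(<B>): in <S>::=<B> <K> <K>, <B> is followed by <K> <K> with FIRST {λ}; in <S>::=<B> <K> <K>, the suffix after <B> is nullable, so FOLLOW(<B>) ⊇ FOLLOW(<S>) = {$}. Thus FOLLOW(<B>) = {$}.
For <S> ::= <B> <K> <K>: FIRST(<B> <K> <K>) = {λ, w}, so it goes in M[<S>, t] for t ∈ {w}; since λ ∈ FIRST, also for every t ∈ FOLLOW(<S>) = {$}.
For <S> ::= q u w: FIRST(q u w) = {q}, so it goes in M[<S>, t] for t ∈ {q}.

<S> ::= <B> <K> <K>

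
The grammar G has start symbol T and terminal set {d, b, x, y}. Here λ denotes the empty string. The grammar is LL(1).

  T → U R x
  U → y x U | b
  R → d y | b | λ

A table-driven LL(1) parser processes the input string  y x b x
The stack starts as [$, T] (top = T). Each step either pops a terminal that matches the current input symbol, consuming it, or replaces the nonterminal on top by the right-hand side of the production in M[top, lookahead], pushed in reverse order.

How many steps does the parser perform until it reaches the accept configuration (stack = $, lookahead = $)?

step 1: stack=$ T  input=y x b x $  — expand T → U R x
step 2: stack=$ x R U  input=y x b x $  — expand U → y x U
step 3: stack=$ x R U x y  input=y x b x $  — match y
step 4: stack=$ x R U x  input=x b x $  — match x
step 5: stack=$ x R U  input=b x $  — expand U → b
step 6: stack=$ x R b  input=b x $  — match b
step 7: stack=$ x R  input=x $  — expand R → λ
step 8: stack=$ x  input=x $  — match x
Accept reached after 8 steps.

8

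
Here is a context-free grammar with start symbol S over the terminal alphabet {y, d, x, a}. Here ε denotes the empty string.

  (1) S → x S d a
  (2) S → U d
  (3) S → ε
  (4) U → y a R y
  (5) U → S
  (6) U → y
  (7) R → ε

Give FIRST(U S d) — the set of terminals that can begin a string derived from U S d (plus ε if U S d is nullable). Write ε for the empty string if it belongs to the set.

FIRST(R): from R→ε we get {ε}. So FIRST(R) = {ε}.
FIRST(S): from S→x S d a we get {x}; from S→U d we get {d, x, y}; from S→ε we get {ε}. So FIRST(S) = {ε, d, x, y}.
FIRST(U): from U→y a R y we get {y}; from U→S we get {ε, d, x, y}; from U→y we get {y}. So FIRST(U) = {ε, d, x, y}.
FIRST(U S d): take FIRST of each symbol in turn, carrying on past any symbol whose FIRST contains ε; result {d, x, y}.

{d, x, y}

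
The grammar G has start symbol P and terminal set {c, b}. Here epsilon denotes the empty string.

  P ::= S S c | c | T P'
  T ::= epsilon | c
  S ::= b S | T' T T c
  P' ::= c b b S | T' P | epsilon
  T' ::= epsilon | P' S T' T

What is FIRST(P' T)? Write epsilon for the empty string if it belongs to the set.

{epsilon, b, c}

FIRST(T) = {epsilon, c}
FIRST(P) = {epsilon, b, c}  (via S S c, T P')
FIRST(S) = {b, c}  (via T' T T c)
FIRST(P') = {epsilon, b, c}  (via T' P)
FIRST(T') = {epsilon, b, c}  (via P' S T' T)
FIRST(P' T): take FIRST of each symbol in turn, carrying on past any symbol whose FIRST contains epsilon; result {epsilon, b, c}.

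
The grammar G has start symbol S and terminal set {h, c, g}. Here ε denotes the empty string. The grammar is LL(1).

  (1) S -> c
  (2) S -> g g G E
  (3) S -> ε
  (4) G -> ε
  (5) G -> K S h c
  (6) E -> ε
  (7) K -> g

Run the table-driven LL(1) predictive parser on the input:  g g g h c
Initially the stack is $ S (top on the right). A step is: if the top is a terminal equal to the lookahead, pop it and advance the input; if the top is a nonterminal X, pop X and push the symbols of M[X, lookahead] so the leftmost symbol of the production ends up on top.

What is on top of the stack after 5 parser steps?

g

step 1: stack=$ S  input=g g g h c $  — expand S -> g g G E
step 2: stack=$ E G g g  input=g g g h c $  — match g
step 3: stack=$ E G g  input=g g h c $  — match g
step 4: stack=$ E G  input=g h c $  — expand G -> K S h c
step 5: stack=$ E c h S K  input=g h c $  — expand K -> g
Stack after step 5: $ E c h S g (top = g).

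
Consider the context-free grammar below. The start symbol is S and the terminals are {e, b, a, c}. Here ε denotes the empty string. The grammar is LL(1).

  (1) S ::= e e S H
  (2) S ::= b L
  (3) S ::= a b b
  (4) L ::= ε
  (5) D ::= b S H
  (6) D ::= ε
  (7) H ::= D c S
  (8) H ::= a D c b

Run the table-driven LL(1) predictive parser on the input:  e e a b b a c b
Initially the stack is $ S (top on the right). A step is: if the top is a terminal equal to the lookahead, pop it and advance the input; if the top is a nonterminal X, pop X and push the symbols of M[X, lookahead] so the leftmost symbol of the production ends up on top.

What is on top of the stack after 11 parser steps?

      Stack      Input              Action
   1  $ S        e e a b b a c b $  expand S ::= e e S H
   2  $ H S e e  e e a b b a c b $  match e
   3  $ H S e    e a b b a c b $    match e
   4  $ H S      a b b a c b $      expand S ::= a b b
   5  $ H b b a  a b b a c b $      match a
   6  $ H b b    b b a c b $        match b
   7  $ H b      b a c b $          match b
   8  $ H        a c b $            expand H ::= a D c b
   9  $ b c D a  a c b $            match a
  10  $ b c D    c b $              expand D ::= ε
  11  $ b c      c b $              match c
Stack after step 11: $ b (top = b).

b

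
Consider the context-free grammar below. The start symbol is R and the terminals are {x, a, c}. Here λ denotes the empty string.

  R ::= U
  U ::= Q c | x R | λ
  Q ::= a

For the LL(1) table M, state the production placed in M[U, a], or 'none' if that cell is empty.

U ::= Q c

FIRST(Q): from Q::=a we get {a}. So FIRST(Q) = {a}.
FIRST(U): from U::=Q c we get {a}; from U::=x R we get {x}; from U::=λ we get {λ}. So FIRST(U) = {λ, a, x}.
FIRST(R): from R::=U we get {λ, a, x}. So FIRST(R) = {λ, a, x}.
FOLLOW(R) includes $ since R is the start symbol.
FOLLOW(R): in U::=x R, the suffix after R is empty, so FOLLOW(R) ⊇ FOLLOW(U) = {$}. Thus FOLLOW(R) = {$}.
FOLLOW(U): in R::=U, the suffix after U is empty, so FOLLOW(U) ⊇ FOLLOW(R) = {$}. Thus FOLLOW(U) = {$}.
For U ::= Q c: FIRST(Q c) = {a}, so it goes in M[U, t] for t ∈ {a}.
For U ::= x R: FIRST(x R) = {x}, so it goes in M[U, t] for t ∈ {x}.
For U ::= λ: FIRST(λ) = {λ}, so it goes in M[U, t] for t ∈ {}; since λ ∈ FIRST, also for every t ∈ FOLLOW(U) = {$}.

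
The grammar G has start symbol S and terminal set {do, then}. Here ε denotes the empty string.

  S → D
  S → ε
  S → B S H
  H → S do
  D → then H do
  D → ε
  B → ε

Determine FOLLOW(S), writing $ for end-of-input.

FIRST(D) = {ε, then}
FIRST(B) = {ε}
FIRST(S) = {ε, do, then}  (via D, B S H)
FIRST(H) = {do, then}  (via S do)
FOLLOW(S) includes $ since S is the start symbol.
FOLLOW(S): in S→B S H, S is followed by H with FIRST {do, then}; in H→S do, S is followed by do with FIRST {do}. Thus FOLLOW(S) = {$, do, then}.
FOLLOW(H): in S→B S H, the suffix after H is empty, so FOLLOW(H) ⊇ FOLLOW(S) = {$, do, then}; in D→then H do, H is followed by do with FIRST {do}. Thus FOLLOW(H) = {$, do, then}.
FOLLOW(D): in S→D, the suffix after D is empty, so FOLLOW(D) ⊇ FOLLOW(S) = {$, do, then}. Thus FOLLOW(D) = {$, do, then}.
FOLLOW(B): in S→B S H, B is followed by S H with FIRST {do, then}. Thus FOLLOW(B) = {do, then}.

{$, do, then}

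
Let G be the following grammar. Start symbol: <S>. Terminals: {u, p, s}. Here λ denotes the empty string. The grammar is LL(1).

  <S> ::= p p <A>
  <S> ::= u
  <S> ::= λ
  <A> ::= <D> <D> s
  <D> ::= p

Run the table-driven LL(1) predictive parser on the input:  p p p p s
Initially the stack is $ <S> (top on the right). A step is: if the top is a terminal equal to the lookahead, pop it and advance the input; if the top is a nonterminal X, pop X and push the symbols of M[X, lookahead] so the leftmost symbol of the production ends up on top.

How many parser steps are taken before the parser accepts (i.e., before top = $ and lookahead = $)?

step 1: stack=$ <S>  input=p p p p s $  — expand <S> ::= p p <A>
step 2: stack=$ <A> p p  input=p p p p s $  — match p
step 3: stack=$ <A> p  input=p p p s $  — match p
step 4: stack=$ <A>  input=p p s $  — expand <A> ::= <D> <D> s
step 5: stack=$ s <D> <D>  input=p p s $  — expand <D> ::= p
step 6: stack=$ s <D> p  input=p p s $  — match p
step 7: stack=$ s <D>  input=p s $  — expand <D> ::= p
step 8: stack=$ s p  input=p s $  — match p
step 9: stack=$ s  input=s $  — match s
Accept reached after 9 steps.

9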